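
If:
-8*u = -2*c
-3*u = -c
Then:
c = 0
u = 0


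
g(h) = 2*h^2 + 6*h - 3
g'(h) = 4*h + 6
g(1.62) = 11.97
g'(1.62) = 12.48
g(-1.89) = -7.20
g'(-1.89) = -1.56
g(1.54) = 10.98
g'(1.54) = 12.16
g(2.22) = 20.18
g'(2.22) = 14.88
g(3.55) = 43.50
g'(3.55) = 20.20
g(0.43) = -0.05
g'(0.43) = 7.72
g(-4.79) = 14.15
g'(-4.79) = -13.16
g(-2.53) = -5.38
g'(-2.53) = -4.12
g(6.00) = 105.00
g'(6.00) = 30.00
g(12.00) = 357.00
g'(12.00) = 54.00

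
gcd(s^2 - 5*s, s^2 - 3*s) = s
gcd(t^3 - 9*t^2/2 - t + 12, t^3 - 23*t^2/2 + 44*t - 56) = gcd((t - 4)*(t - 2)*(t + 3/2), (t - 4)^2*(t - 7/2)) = t - 4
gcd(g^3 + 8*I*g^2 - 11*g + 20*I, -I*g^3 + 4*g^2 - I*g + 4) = g^2 + 3*I*g + 4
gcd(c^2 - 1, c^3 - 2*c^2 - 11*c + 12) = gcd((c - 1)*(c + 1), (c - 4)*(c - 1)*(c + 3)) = c - 1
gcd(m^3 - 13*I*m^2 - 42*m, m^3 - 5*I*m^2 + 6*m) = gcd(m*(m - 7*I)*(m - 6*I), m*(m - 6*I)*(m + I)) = m^2 - 6*I*m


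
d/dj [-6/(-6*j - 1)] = -36/(6*j + 1)^2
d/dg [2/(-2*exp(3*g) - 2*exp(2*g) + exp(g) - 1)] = (12*exp(2*g) + 8*exp(g) - 2)*exp(g)/(2*exp(3*g) + 2*exp(2*g) - exp(g) + 1)^2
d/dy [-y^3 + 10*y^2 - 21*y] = -3*y^2 + 20*y - 21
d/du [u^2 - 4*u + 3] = 2*u - 4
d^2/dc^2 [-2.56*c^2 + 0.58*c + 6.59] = -5.12000000000000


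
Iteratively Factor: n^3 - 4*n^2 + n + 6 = (n - 3)*(n^2 - n - 2) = (n - 3)*(n + 1)*(n - 2)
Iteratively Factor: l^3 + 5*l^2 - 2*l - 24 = (l - 2)*(l^2 + 7*l + 12) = (l - 2)*(l + 4)*(l + 3)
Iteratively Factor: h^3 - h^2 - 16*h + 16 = (h + 4)*(h^2 - 5*h + 4) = (h - 4)*(h + 4)*(h - 1)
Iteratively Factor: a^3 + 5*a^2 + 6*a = (a + 3)*(a^2 + 2*a) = a*(a + 3)*(a + 2)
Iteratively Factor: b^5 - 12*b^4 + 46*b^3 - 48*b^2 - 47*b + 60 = (b - 1)*(b^4 - 11*b^3 + 35*b^2 - 13*b - 60) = (b - 5)*(b - 1)*(b^3 - 6*b^2 + 5*b + 12) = (b - 5)*(b - 3)*(b - 1)*(b^2 - 3*b - 4) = (b - 5)*(b - 4)*(b - 3)*(b - 1)*(b + 1)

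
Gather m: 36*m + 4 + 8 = 36*m + 12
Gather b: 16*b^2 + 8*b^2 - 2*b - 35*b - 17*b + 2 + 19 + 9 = 24*b^2 - 54*b + 30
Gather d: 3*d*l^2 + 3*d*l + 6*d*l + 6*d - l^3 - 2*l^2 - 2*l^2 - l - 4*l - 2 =d*(3*l^2 + 9*l + 6) - l^3 - 4*l^2 - 5*l - 2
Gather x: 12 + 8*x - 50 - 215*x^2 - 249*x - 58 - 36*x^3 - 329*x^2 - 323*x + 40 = -36*x^3 - 544*x^2 - 564*x - 56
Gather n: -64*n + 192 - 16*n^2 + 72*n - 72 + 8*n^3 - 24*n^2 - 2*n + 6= 8*n^3 - 40*n^2 + 6*n + 126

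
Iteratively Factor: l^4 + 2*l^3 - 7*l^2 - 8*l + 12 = (l - 1)*(l^3 + 3*l^2 - 4*l - 12) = (l - 1)*(l + 3)*(l^2 - 4) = (l - 1)*(l + 2)*(l + 3)*(l - 2)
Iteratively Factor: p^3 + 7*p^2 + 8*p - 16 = (p + 4)*(p^2 + 3*p - 4) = (p + 4)^2*(p - 1)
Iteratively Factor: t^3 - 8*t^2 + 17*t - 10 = (t - 1)*(t^2 - 7*t + 10) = (t - 2)*(t - 1)*(t - 5)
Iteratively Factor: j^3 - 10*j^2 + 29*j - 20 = (j - 1)*(j^2 - 9*j + 20) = (j - 5)*(j - 1)*(j - 4)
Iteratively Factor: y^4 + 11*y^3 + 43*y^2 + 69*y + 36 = (y + 1)*(y^3 + 10*y^2 + 33*y + 36) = (y + 1)*(y + 4)*(y^2 + 6*y + 9) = (y + 1)*(y + 3)*(y + 4)*(y + 3)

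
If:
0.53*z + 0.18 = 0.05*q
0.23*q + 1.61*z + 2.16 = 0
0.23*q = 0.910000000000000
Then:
No Solution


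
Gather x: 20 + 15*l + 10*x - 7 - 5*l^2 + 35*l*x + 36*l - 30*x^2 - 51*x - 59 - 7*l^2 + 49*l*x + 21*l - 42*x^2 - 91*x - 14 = -12*l^2 + 72*l - 72*x^2 + x*(84*l - 132) - 60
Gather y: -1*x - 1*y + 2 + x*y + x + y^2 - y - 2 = y^2 + y*(x - 2)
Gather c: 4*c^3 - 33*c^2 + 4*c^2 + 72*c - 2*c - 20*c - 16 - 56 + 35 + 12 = 4*c^3 - 29*c^2 + 50*c - 25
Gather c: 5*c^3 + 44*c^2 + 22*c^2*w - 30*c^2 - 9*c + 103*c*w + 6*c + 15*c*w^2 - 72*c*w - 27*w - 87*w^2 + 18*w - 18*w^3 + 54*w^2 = 5*c^3 + c^2*(22*w + 14) + c*(15*w^2 + 31*w - 3) - 18*w^3 - 33*w^2 - 9*w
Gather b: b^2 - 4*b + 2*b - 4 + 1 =b^2 - 2*b - 3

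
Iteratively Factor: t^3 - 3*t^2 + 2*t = (t - 1)*(t^2 - 2*t) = (t - 2)*(t - 1)*(t)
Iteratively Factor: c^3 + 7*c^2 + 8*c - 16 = (c - 1)*(c^2 + 8*c + 16) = (c - 1)*(c + 4)*(c + 4)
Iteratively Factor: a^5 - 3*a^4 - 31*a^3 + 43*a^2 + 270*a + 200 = (a + 4)*(a^4 - 7*a^3 - 3*a^2 + 55*a + 50) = (a + 1)*(a + 4)*(a^3 - 8*a^2 + 5*a + 50) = (a - 5)*(a + 1)*(a + 4)*(a^2 - 3*a - 10) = (a - 5)*(a + 1)*(a + 2)*(a + 4)*(a - 5)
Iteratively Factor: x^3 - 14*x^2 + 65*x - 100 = (x - 5)*(x^2 - 9*x + 20) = (x - 5)*(x - 4)*(x - 5)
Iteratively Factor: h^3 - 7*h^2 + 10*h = (h - 5)*(h^2 - 2*h) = h*(h - 5)*(h - 2)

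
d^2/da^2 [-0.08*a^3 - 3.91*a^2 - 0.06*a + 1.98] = -0.48*a - 7.82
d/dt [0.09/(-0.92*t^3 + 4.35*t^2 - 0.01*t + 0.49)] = (0.2484*t^2 - 0.783*t + 0.0009)/(0.92*t^3 - 4.35*t^2 + 0.01*t - 0.49)^2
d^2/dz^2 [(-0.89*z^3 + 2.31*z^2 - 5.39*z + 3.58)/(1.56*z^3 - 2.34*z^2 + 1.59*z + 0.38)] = (7.105427357601e-15*z^7 + 4.74552*z^6 - 65.4572879999999*z^5 + 194.554152*z^4 - 249.447942*z^3 + 218.335068*z^2 - 122.179656*z + 31.648272)/(3.796416*z^9 - 17.083872*z^8 + 37.23408*z^7 - 44.863416*z^6 + 29.627208*z^5 - 5.849766*z^4 - 3.787497*z^3 + 1.868346*z^2 + 0.688788*z + 0.054872)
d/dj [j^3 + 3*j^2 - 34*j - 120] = 3*j^2 + 6*j - 34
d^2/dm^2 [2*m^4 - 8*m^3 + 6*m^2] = 24*m^2 - 48*m + 12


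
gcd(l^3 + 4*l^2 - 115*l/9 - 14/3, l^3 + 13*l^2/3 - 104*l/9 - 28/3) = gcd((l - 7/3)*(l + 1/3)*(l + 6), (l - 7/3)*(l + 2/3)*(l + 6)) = l^2 + 11*l/3 - 14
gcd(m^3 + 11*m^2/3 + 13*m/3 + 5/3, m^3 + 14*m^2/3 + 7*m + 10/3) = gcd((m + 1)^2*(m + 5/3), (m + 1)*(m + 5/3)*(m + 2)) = m^2 + 8*m/3 + 5/3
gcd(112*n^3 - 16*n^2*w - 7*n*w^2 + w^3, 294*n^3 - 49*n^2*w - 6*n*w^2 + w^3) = -7*n + w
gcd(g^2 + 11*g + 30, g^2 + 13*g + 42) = g + 6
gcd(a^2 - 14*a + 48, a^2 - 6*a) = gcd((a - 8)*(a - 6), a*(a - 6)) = a - 6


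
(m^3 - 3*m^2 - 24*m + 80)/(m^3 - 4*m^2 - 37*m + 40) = (m^2 - 8*m + 16)/(m^2 - 9*m + 8)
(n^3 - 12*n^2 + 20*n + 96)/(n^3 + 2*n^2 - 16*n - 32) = (n^2 - 14*n + 48)/(n^2 - 16)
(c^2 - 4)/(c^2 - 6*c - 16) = (c - 2)/(c - 8)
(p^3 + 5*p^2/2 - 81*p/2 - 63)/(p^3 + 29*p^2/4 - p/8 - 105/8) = 4*(p - 6)/(4*p - 5)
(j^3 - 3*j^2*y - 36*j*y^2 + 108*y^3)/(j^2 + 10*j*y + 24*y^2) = (j^2 - 9*j*y + 18*y^2)/(j + 4*y)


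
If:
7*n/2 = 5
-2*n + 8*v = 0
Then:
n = 10/7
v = 5/14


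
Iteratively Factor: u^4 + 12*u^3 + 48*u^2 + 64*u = (u + 4)*(u^3 + 8*u^2 + 16*u) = (u + 4)^2*(u^2 + 4*u) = (u + 4)^3*(u)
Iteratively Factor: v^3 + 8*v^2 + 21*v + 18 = (v + 2)*(v^2 + 6*v + 9) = (v + 2)*(v + 3)*(v + 3)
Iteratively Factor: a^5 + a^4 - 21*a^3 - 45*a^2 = (a)*(a^4 + a^3 - 21*a^2 - 45*a) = a*(a - 5)*(a^3 + 6*a^2 + 9*a) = a*(a - 5)*(a + 3)*(a^2 + 3*a) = a^2*(a - 5)*(a + 3)*(a + 3)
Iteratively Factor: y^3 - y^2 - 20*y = (y + 4)*(y^2 - 5*y) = y*(y + 4)*(y - 5)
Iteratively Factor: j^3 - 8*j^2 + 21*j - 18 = (j - 3)*(j^2 - 5*j + 6) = (j - 3)^2*(j - 2)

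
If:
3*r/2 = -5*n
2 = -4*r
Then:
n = 3/20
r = -1/2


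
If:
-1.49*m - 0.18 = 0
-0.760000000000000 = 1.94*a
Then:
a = -0.39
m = -0.12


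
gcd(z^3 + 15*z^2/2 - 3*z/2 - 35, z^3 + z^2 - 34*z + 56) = z^2 + 5*z - 14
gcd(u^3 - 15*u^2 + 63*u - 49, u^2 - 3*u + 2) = u - 1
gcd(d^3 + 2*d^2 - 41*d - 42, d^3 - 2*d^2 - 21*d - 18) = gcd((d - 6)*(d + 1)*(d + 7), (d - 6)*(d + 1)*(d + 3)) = d^2 - 5*d - 6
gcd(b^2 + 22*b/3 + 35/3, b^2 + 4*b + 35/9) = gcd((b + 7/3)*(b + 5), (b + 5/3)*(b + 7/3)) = b + 7/3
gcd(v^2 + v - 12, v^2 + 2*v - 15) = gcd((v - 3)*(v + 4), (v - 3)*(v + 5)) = v - 3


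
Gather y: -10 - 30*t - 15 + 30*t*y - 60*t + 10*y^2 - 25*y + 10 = -90*t + 10*y^2 + y*(30*t - 25) - 15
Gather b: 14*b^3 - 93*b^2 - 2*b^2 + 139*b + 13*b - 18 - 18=14*b^3 - 95*b^2 + 152*b - 36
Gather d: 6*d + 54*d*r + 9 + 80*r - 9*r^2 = d*(54*r + 6) - 9*r^2 + 80*r + 9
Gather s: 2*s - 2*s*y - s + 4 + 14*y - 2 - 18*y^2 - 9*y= s*(1 - 2*y) - 18*y^2 + 5*y + 2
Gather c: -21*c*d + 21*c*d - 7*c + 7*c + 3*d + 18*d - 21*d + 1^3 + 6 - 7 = 0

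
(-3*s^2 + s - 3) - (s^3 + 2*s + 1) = -s^3 - 3*s^2 - s - 4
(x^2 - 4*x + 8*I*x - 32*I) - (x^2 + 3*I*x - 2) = -4*x + 5*I*x + 2 - 32*I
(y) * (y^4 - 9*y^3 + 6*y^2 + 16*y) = y^5 - 9*y^4 + 6*y^3 + 16*y^2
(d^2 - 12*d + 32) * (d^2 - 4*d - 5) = d^4 - 16*d^3 + 75*d^2 - 68*d - 160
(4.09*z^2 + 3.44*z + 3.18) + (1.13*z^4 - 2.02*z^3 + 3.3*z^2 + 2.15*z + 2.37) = 1.13*z^4 - 2.02*z^3 + 7.39*z^2 + 5.59*z + 5.55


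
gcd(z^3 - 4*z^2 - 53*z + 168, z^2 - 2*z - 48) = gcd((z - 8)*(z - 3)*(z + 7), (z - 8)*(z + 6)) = z - 8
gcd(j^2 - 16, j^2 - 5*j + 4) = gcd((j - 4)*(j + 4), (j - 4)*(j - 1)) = j - 4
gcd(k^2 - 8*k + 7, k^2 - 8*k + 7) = k^2 - 8*k + 7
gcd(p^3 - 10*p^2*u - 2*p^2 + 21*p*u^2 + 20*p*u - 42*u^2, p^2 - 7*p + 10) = p - 2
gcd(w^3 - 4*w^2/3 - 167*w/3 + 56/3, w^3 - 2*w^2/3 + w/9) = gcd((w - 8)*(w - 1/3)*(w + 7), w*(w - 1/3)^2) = w - 1/3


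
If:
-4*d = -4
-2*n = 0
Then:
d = 1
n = 0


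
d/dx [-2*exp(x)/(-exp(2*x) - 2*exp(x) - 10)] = 2*(10 - exp(2*x))*exp(x)/(exp(4*x) + 4*exp(3*x) + 24*exp(2*x) + 40*exp(x) + 100)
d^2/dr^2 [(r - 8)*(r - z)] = 2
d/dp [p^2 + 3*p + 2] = 2*p + 3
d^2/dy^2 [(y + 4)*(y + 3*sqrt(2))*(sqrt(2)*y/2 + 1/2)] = 3*sqrt(2)*y + 4*sqrt(2) + 7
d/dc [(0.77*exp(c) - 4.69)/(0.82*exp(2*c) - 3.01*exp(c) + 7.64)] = (-0.6314*exp(2*c) + 7.6916*exp(c) - 8.2341)*exp(c)/(0.6724*exp(4*c) - 4.9364*exp(3*c) + 21.5897*exp(2*c) - 45.9928*exp(c) + 58.3696)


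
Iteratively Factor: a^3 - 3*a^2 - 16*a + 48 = (a + 4)*(a^2 - 7*a + 12) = (a - 4)*(a + 4)*(a - 3)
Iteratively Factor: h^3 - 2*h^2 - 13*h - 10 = (h + 2)*(h^2 - 4*h - 5) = (h + 1)*(h + 2)*(h - 5)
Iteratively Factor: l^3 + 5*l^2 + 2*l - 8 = (l + 4)*(l^2 + l - 2) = (l + 2)*(l + 4)*(l - 1)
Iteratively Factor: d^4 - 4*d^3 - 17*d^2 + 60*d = (d + 4)*(d^3 - 8*d^2 + 15*d) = (d - 5)*(d + 4)*(d^2 - 3*d) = (d - 5)*(d - 3)*(d + 4)*(d)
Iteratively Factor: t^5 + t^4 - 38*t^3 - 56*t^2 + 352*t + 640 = (t - 5)*(t^4 + 6*t^3 - 8*t^2 - 96*t - 128) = (t - 5)*(t + 4)*(t^3 + 2*t^2 - 16*t - 32) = (t - 5)*(t - 4)*(t + 4)*(t^2 + 6*t + 8) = (t - 5)*(t - 4)*(t + 4)^2*(t + 2)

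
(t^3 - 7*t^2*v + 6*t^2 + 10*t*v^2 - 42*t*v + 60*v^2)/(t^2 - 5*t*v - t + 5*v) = (t^2 - 2*t*v + 6*t - 12*v)/(t - 1)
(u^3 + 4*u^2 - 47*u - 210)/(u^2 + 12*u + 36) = (u^2 - 2*u - 35)/(u + 6)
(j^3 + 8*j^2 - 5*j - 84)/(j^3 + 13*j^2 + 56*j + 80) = (j^2 + 4*j - 21)/(j^2 + 9*j + 20)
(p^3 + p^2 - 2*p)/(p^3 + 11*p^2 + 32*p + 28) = p*(p - 1)/(p^2 + 9*p + 14)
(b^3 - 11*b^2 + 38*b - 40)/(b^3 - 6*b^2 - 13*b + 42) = (b^2 - 9*b + 20)/(b^2 - 4*b - 21)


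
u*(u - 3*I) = u^2 - 3*I*u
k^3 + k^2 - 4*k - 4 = (k - 2)*(k + 1)*(k + 2)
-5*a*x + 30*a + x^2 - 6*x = (-5*a + x)*(x - 6)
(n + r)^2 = n^2 + 2*n*r + r^2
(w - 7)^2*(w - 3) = w^3 - 17*w^2 + 91*w - 147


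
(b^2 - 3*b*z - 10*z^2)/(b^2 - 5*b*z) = (b + 2*z)/b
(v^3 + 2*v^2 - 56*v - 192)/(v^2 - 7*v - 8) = (v^2 + 10*v + 24)/(v + 1)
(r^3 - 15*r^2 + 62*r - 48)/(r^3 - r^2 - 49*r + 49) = (r^2 - 14*r + 48)/(r^2 - 49)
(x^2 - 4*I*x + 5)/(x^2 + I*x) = (x - 5*I)/x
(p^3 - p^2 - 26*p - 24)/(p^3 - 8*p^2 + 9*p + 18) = (p + 4)/(p - 3)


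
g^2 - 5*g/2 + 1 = (g - 2)*(g - 1/2)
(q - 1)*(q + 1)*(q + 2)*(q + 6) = q^4 + 8*q^3 + 11*q^2 - 8*q - 12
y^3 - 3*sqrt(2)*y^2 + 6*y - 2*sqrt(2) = (y - sqrt(2))^3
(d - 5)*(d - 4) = d^2 - 9*d + 20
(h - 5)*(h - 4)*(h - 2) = h^3 - 11*h^2 + 38*h - 40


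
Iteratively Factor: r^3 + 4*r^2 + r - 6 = (r + 3)*(r^2 + r - 2) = (r + 2)*(r + 3)*(r - 1)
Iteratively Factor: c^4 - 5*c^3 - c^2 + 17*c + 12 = (c + 1)*(c^3 - 6*c^2 + 5*c + 12) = (c + 1)^2*(c^2 - 7*c + 12) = (c - 3)*(c + 1)^2*(c - 4)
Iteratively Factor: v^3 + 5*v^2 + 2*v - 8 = (v + 4)*(v^2 + v - 2) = (v + 2)*(v + 4)*(v - 1)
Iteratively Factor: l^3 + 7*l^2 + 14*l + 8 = (l + 4)*(l^2 + 3*l + 2) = (l + 1)*(l + 4)*(l + 2)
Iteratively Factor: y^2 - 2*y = (y)*(y - 2)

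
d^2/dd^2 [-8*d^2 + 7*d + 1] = -16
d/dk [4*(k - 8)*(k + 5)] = 8*k - 12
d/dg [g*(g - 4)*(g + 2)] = 3*g^2 - 4*g - 8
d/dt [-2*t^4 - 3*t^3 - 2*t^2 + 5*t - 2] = -8*t^3 - 9*t^2 - 4*t + 5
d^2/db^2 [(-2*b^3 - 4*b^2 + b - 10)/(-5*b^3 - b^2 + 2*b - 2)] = 2*(90*b^6 - 15*b^5 + 1485*b^4 + 121*b^3 - 258*b^2 - 330*b + 32)/(125*b^9 + 75*b^8 - 135*b^7 + 91*b^6 + 114*b^5 - 102*b^4 + 28*b^3 + 36*b^2 - 24*b + 8)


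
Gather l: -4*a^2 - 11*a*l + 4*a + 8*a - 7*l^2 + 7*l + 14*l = -4*a^2 + 12*a - 7*l^2 + l*(21 - 11*a)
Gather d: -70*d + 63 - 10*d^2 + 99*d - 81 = -10*d^2 + 29*d - 18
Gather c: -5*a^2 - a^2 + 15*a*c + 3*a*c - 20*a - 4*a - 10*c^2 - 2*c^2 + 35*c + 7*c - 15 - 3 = -6*a^2 - 24*a - 12*c^2 + c*(18*a + 42) - 18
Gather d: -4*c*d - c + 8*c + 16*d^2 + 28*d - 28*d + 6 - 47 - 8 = -4*c*d + 7*c + 16*d^2 - 49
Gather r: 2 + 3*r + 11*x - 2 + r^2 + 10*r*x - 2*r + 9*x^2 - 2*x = r^2 + r*(10*x + 1) + 9*x^2 + 9*x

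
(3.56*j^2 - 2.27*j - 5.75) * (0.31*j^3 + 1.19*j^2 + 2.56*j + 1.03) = 1.1036*j^5 + 3.5327*j^4 + 4.6298*j^3 - 8.9869*j^2 - 17.0581*j - 5.9225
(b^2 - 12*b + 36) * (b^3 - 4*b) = b^5 - 12*b^4 + 32*b^3 + 48*b^2 - 144*b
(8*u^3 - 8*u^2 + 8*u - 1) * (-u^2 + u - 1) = -8*u^5 + 16*u^4 - 24*u^3 + 17*u^2 - 9*u + 1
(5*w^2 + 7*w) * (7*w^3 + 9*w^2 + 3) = 35*w^5 + 94*w^4 + 63*w^3 + 15*w^2 + 21*w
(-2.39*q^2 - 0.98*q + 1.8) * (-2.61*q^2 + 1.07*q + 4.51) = 6.2379*q^4 + 0.000499999999999723*q^3 - 16.5255*q^2 - 2.4938*q + 8.118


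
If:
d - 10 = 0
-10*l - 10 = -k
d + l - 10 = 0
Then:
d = 10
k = 10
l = 0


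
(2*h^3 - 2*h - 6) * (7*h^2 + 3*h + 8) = 14*h^5 + 6*h^4 + 2*h^3 - 48*h^2 - 34*h - 48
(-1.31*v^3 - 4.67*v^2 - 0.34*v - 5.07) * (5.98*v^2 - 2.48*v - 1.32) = -7.8338*v^5 - 24.6778*v^4 + 11.2776*v^3 - 23.311*v^2 + 13.0224*v + 6.6924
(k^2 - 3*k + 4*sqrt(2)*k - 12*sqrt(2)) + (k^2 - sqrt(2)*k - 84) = 2*k^2 - 3*k + 3*sqrt(2)*k - 84 - 12*sqrt(2)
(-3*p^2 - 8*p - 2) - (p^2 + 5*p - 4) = -4*p^2 - 13*p + 2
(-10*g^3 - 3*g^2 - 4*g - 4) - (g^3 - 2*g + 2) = -11*g^3 - 3*g^2 - 2*g - 6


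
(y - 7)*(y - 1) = y^2 - 8*y + 7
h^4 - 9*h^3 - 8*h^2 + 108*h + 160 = (h - 8)*(h - 5)*(h + 2)^2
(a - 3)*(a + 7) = a^2 + 4*a - 21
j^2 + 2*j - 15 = (j - 3)*(j + 5)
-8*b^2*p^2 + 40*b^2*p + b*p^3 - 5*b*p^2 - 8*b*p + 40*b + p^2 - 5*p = (-8*b + p)*(p - 5)*(b*p + 1)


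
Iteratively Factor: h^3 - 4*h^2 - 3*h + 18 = (h - 3)*(h^2 - h - 6) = (h - 3)*(h + 2)*(h - 3)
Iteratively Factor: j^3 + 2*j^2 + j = (j + 1)*(j^2 + j) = j*(j + 1)*(j + 1)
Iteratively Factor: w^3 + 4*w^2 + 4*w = (w + 2)*(w^2 + 2*w) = (w + 2)^2*(w)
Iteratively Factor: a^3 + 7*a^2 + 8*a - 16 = (a + 4)*(a^2 + 3*a - 4) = (a + 4)^2*(a - 1)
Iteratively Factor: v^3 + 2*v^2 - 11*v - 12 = (v - 3)*(v^2 + 5*v + 4) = (v - 3)*(v + 1)*(v + 4)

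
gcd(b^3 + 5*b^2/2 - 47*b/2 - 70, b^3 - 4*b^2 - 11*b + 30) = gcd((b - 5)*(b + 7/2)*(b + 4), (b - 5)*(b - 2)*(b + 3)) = b - 5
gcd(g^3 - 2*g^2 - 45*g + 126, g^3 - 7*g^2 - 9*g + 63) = g - 3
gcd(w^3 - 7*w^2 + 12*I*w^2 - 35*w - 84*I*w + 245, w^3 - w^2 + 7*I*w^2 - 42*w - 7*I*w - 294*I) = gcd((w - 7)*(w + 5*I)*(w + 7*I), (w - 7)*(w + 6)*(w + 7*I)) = w^2 + w*(-7 + 7*I) - 49*I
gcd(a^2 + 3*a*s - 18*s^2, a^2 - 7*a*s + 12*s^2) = -a + 3*s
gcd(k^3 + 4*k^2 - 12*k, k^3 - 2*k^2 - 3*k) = k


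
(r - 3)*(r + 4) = r^2 + r - 12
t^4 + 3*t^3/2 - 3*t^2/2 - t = t*(t - 1)*(t + 1/2)*(t + 2)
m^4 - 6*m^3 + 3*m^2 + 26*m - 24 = (m - 4)*(m - 3)*(m - 1)*(m + 2)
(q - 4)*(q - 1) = q^2 - 5*q + 4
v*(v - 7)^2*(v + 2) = v^4 - 12*v^3 + 21*v^2 + 98*v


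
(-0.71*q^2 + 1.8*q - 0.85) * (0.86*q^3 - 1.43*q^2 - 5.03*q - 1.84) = -0.6106*q^5 + 2.5633*q^4 + 0.2663*q^3 - 6.5321*q^2 + 0.9635*q + 1.564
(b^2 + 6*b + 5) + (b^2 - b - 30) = 2*b^2 + 5*b - 25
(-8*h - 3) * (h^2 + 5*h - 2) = -8*h^3 - 43*h^2 + h + 6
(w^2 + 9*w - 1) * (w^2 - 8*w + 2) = w^4 + w^3 - 71*w^2 + 26*w - 2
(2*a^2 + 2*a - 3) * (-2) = -4*a^2 - 4*a + 6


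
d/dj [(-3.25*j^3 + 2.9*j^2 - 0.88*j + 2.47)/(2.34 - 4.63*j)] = (30.095*j^3 - 36.242*j^2 + 13.572*j + 9.3769)/(21.4369*j^2 - 21.6684*j + 5.4756)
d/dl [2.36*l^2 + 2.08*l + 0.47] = 4.72*l + 2.08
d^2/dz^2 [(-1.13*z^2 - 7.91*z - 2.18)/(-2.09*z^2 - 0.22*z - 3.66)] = (68.064194*z^3 + 5.27181599999999*z^2 - 357.02634*z - 15.604568)/(9.129329*z^6 + 2.882946*z^5 + 48.265206*z^4 + 10.107856*z^3 + 84.521844*z^2 + 8.841096*z + 49.027896)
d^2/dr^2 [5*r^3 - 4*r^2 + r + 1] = 30*r - 8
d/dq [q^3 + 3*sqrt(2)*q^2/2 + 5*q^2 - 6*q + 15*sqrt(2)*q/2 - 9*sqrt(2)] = 3*q^2 + 3*sqrt(2)*q + 10*q - 6 + 15*sqrt(2)/2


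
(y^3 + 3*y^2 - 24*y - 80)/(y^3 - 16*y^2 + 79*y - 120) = (y^2 + 8*y + 16)/(y^2 - 11*y + 24)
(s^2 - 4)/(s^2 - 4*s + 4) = (s + 2)/(s - 2)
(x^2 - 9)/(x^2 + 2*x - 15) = (x + 3)/(x + 5)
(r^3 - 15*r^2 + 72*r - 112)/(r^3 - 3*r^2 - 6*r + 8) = (r^2 - 11*r + 28)/(r^2 + r - 2)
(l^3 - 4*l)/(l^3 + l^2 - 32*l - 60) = l*(l - 2)/(l^2 - l - 30)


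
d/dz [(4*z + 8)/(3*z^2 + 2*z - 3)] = 4*(3*z^2 + 2*z - 2*(z + 2)*(3*z + 1) - 3)/(3*z^2 + 2*z - 3)^2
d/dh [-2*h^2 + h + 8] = 1 - 4*h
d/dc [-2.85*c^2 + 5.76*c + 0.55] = 5.76 - 5.7*c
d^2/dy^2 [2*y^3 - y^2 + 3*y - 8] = 12*y - 2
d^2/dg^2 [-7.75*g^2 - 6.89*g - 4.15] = -15.5000000000000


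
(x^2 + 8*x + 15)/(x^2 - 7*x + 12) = (x^2 + 8*x + 15)/(x^2 - 7*x + 12)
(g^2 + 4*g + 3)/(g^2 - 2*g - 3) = (g + 3)/(g - 3)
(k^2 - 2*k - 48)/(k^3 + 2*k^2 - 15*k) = (k^2 - 2*k - 48)/(k*(k^2 + 2*k - 15))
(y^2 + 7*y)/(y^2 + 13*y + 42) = y/(y + 6)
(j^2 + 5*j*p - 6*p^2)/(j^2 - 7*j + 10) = (j^2 + 5*j*p - 6*p^2)/(j^2 - 7*j + 10)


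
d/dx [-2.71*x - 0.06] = -2.71000000000000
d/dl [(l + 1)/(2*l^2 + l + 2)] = (2*l^2 + l - (l + 1)*(4*l + 1) + 2)/(2*l^2 + l + 2)^2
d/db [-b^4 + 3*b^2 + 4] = -4*b^3 + 6*b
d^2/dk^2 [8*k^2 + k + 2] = 16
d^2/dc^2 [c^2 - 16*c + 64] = 2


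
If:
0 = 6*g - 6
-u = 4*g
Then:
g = 1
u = -4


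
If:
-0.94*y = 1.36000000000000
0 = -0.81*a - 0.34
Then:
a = -0.42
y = -1.45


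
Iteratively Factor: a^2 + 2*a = (a)*(a + 2)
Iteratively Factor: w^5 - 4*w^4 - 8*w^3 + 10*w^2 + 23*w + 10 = (w + 1)*(w^4 - 5*w^3 - 3*w^2 + 13*w + 10) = (w - 2)*(w + 1)*(w^3 - 3*w^2 - 9*w - 5) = (w - 2)*(w + 1)^2*(w^2 - 4*w - 5) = (w - 5)*(w - 2)*(w + 1)^2*(w + 1)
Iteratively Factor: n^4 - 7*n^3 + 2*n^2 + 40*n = (n - 5)*(n^3 - 2*n^2 - 8*n) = (n - 5)*(n + 2)*(n^2 - 4*n) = n*(n - 5)*(n + 2)*(n - 4)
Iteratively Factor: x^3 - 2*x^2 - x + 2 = (x - 2)*(x^2 - 1) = (x - 2)*(x - 1)*(x + 1)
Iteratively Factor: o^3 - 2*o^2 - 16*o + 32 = (o - 2)*(o^2 - 16) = (o - 2)*(o + 4)*(o - 4)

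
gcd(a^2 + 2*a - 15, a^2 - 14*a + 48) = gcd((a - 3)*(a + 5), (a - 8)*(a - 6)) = 1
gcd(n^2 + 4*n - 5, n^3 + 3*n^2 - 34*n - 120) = n + 5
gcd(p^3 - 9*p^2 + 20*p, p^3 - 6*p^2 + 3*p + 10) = p - 5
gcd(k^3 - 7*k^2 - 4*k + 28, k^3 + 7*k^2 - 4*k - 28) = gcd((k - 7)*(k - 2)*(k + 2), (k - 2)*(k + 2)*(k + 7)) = k^2 - 4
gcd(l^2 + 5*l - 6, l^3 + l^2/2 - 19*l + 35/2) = l - 1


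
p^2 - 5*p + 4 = (p - 4)*(p - 1)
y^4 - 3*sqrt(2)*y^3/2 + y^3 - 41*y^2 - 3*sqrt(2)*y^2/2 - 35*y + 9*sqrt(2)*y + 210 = (y - 2)*(y + 3)*(y - 5*sqrt(2))*(y + 7*sqrt(2)/2)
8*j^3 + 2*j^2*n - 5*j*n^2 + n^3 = (-4*j + n)*(-2*j + n)*(j + n)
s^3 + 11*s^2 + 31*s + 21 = (s + 1)*(s + 3)*(s + 7)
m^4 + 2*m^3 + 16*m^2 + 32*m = m*(m + 2)*(m - 4*I)*(m + 4*I)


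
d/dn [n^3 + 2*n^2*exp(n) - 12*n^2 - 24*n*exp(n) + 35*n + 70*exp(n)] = 2*n^2*exp(n) + 3*n^2 - 20*n*exp(n) - 24*n + 46*exp(n) + 35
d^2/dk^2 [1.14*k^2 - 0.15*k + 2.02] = 2.28000000000000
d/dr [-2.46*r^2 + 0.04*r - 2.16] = 0.04 - 4.92*r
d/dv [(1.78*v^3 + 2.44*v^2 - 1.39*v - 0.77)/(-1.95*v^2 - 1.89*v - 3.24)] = (-3.471*v^4 - 6.7284*v^3 - 24.6237*v^2 - 18.8142*v + 3.0483)/(3.8025*v^4 + 7.371*v^3 + 16.2081*v^2 + 12.2472*v + 10.4976)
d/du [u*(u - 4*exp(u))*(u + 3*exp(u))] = -u^2*exp(u) + 3*u^2 - 24*u*exp(2*u) - 2*u*exp(u) - 12*exp(2*u)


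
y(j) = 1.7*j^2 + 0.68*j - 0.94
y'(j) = 3.4*j + 0.68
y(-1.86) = 3.68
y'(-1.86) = -5.64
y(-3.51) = 17.62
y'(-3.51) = -11.25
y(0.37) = -0.46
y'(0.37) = 1.94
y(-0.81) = -0.38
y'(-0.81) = -2.07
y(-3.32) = 15.54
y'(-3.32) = -10.61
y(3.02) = 16.62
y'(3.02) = 10.95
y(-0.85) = -0.29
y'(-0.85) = -2.21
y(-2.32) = 6.63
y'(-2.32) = -7.21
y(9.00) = 142.88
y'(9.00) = 31.28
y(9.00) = 142.88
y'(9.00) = 31.28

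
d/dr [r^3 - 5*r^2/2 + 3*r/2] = 3*r^2 - 5*r + 3/2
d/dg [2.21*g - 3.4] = 2.21000000000000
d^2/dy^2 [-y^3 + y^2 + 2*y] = 2 - 6*y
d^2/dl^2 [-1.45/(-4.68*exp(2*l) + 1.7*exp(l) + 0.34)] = ((2.465 - 27.144*exp(l))*(-4.68*exp(2*l) + 1.7*exp(l) + 0.34) - 1.45*(9.36*exp(l) - 1.7)*(18.72*exp(l) - 3.4)*exp(l))*exp(l)/(-4.68*exp(2*l) + 1.7*exp(l) + 0.34)^3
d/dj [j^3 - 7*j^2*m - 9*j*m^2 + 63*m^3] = 3*j^2 - 14*j*m - 9*m^2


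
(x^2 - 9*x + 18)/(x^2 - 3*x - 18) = (x - 3)/(x + 3)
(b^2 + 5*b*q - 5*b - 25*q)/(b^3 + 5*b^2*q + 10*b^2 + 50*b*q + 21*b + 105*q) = (b - 5)/(b^2 + 10*b + 21)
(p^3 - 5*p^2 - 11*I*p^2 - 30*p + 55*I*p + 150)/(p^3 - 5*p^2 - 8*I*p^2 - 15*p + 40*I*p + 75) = (p - 6*I)/(p - 3*I)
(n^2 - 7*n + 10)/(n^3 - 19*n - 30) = (n - 2)/(n^2 + 5*n + 6)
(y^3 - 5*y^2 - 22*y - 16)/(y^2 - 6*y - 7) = (y^2 - 6*y - 16)/(y - 7)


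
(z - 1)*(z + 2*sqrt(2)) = z^2 - z + 2*sqrt(2)*z - 2*sqrt(2)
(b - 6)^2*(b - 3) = b^3 - 15*b^2 + 72*b - 108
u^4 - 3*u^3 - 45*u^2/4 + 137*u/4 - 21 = (u - 4)*(u - 3/2)*(u - 1)*(u + 7/2)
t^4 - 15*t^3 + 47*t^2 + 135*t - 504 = (t - 8)*(t - 7)*(t - 3)*(t + 3)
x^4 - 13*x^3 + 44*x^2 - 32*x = x*(x - 8)*(x - 4)*(x - 1)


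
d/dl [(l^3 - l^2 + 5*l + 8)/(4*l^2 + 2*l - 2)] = (l^4 + l^3 - 7*l^2 - 15*l - 13/2)/(4*l^4 + 4*l^3 - 3*l^2 - 2*l + 1)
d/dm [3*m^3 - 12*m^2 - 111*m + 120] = 9*m^2 - 24*m - 111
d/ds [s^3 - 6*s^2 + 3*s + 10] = 3*s^2 - 12*s + 3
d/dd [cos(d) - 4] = -sin(d)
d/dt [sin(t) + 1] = cos(t)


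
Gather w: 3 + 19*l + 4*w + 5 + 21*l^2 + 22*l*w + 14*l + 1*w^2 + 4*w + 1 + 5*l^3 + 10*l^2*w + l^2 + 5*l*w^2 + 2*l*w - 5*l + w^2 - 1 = 5*l^3 + 22*l^2 + 28*l + w^2*(5*l + 2) + w*(10*l^2 + 24*l + 8) + 8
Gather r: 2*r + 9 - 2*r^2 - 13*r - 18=-2*r^2 - 11*r - 9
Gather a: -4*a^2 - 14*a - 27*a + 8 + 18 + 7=-4*a^2 - 41*a + 33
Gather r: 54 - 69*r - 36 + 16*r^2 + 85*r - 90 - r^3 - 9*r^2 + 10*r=-r^3 + 7*r^2 + 26*r - 72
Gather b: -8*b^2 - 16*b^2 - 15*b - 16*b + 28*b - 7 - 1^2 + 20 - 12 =-24*b^2 - 3*b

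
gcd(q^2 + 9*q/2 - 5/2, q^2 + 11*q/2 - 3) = q - 1/2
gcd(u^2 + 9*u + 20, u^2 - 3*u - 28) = u + 4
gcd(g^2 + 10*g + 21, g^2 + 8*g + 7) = g + 7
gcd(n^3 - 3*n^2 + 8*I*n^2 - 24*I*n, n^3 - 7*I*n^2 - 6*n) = n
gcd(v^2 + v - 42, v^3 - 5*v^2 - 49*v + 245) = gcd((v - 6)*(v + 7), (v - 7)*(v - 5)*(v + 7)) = v + 7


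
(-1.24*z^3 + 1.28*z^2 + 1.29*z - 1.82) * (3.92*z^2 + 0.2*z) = -4.8608*z^5 + 4.7696*z^4 + 5.3128*z^3 - 6.8764*z^2 - 0.364*z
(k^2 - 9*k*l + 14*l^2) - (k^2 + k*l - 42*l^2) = -10*k*l + 56*l^2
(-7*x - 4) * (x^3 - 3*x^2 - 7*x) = -7*x^4 + 17*x^3 + 61*x^2 + 28*x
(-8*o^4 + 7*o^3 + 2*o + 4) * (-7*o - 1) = 56*o^5 - 41*o^4 - 7*o^3 - 14*o^2 - 30*o - 4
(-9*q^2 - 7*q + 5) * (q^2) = -9*q^4 - 7*q^3 + 5*q^2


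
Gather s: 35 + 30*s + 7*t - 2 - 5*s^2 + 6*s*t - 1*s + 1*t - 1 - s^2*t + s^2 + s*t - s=s^2*(-t - 4) + s*(7*t + 28) + 8*t + 32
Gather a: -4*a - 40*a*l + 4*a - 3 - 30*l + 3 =-40*a*l - 30*l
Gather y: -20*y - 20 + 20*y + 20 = 0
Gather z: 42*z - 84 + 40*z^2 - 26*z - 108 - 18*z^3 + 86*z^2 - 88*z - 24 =-18*z^3 + 126*z^2 - 72*z - 216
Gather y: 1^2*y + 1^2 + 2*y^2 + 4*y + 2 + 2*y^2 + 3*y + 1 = 4*y^2 + 8*y + 4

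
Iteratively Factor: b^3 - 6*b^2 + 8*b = (b - 2)*(b^2 - 4*b) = b*(b - 2)*(b - 4)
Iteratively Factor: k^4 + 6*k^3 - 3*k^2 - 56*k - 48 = (k + 1)*(k^3 + 5*k^2 - 8*k - 48) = (k + 1)*(k + 4)*(k^2 + k - 12) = (k - 3)*(k + 1)*(k + 4)*(k + 4)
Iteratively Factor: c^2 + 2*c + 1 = (c + 1)*(c + 1)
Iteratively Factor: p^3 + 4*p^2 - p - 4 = (p + 1)*(p^2 + 3*p - 4) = (p - 1)*(p + 1)*(p + 4)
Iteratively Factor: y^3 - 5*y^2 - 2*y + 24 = (y + 2)*(y^2 - 7*y + 12) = (y - 4)*(y + 2)*(y - 3)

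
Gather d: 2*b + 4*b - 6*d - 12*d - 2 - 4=6*b - 18*d - 6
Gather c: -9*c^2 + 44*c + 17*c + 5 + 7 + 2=-9*c^2 + 61*c + 14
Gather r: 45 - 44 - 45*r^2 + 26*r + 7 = -45*r^2 + 26*r + 8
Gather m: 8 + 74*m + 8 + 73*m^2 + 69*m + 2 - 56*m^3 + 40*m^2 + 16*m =-56*m^3 + 113*m^2 + 159*m + 18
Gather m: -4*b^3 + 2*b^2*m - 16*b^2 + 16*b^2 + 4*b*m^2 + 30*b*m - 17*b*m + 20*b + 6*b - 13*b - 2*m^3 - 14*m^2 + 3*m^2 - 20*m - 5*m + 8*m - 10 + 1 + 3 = -4*b^3 + 13*b - 2*m^3 + m^2*(4*b - 11) + m*(2*b^2 + 13*b - 17) - 6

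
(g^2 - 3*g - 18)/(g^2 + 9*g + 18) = (g - 6)/(g + 6)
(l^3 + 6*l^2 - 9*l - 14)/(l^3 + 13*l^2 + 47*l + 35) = (l - 2)/(l + 5)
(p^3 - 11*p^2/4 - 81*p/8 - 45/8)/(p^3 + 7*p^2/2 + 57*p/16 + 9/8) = 2*(2*p^2 - 7*p - 15)/(4*p^2 + 11*p + 6)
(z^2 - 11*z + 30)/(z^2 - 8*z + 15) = (z - 6)/(z - 3)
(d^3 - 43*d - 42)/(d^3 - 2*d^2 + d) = (d^3 - 43*d - 42)/(d*(d^2 - 2*d + 1))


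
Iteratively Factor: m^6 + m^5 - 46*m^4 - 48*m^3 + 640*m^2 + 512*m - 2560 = (m - 2)*(m^5 + 3*m^4 - 40*m^3 - 128*m^2 + 384*m + 1280) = (m - 2)*(m + 4)*(m^4 - m^3 - 36*m^2 + 16*m + 320) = (m - 4)*(m - 2)*(m + 4)*(m^3 + 3*m^2 - 24*m - 80) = (m - 5)*(m - 4)*(m - 2)*(m + 4)*(m^2 + 8*m + 16) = (m - 5)*(m - 4)*(m - 2)*(m + 4)^2*(m + 4)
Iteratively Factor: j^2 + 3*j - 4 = (j + 4)*(j - 1)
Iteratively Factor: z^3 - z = (z + 1)*(z^2 - z) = z*(z + 1)*(z - 1)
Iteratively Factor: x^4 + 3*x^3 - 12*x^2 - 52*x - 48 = (x + 3)*(x^3 - 12*x - 16) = (x - 4)*(x + 3)*(x^2 + 4*x + 4) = (x - 4)*(x + 2)*(x + 3)*(x + 2)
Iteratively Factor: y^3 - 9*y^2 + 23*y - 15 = (y - 5)*(y^2 - 4*y + 3) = (y - 5)*(y - 1)*(y - 3)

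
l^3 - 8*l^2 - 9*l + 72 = (l - 8)*(l - 3)*(l + 3)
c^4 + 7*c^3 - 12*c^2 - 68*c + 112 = (c - 2)^2*(c + 4)*(c + 7)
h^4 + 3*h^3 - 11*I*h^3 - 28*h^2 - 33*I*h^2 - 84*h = h*(h + 3)*(h - 7*I)*(h - 4*I)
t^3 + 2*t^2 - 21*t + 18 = (t - 3)*(t - 1)*(t + 6)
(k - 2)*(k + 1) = k^2 - k - 2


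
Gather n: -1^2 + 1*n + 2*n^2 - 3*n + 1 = 2*n^2 - 2*n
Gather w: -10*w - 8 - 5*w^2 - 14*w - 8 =-5*w^2 - 24*w - 16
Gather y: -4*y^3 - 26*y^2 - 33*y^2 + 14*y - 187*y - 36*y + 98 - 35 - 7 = -4*y^3 - 59*y^2 - 209*y + 56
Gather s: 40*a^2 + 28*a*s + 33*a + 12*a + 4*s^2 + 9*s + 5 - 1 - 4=40*a^2 + 45*a + 4*s^2 + s*(28*a + 9)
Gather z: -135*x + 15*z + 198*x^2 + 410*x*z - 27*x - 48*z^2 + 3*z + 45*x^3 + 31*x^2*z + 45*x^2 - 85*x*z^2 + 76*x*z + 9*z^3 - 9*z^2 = 45*x^3 + 243*x^2 - 162*x + 9*z^3 + z^2*(-85*x - 57) + z*(31*x^2 + 486*x + 18)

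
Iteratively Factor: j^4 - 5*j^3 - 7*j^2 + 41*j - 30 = (j - 1)*(j^3 - 4*j^2 - 11*j + 30) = (j - 2)*(j - 1)*(j^2 - 2*j - 15) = (j - 5)*(j - 2)*(j - 1)*(j + 3)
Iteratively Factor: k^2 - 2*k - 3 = (k + 1)*(k - 3)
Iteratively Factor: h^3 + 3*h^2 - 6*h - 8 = (h + 1)*(h^2 + 2*h - 8) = (h - 2)*(h + 1)*(h + 4)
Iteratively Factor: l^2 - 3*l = (l)*(l - 3)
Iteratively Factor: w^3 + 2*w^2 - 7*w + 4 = (w - 1)*(w^2 + 3*w - 4) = (w - 1)*(w + 4)*(w - 1)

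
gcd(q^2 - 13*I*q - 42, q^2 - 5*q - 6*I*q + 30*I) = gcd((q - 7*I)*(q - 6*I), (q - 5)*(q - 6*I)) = q - 6*I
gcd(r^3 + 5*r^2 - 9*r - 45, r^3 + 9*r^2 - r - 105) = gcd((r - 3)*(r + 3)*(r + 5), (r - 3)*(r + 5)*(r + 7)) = r^2 + 2*r - 15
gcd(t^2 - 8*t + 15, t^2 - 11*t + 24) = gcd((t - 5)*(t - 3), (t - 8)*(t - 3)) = t - 3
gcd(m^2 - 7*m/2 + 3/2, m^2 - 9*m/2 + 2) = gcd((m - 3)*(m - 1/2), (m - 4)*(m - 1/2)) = m - 1/2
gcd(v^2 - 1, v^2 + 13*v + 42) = 1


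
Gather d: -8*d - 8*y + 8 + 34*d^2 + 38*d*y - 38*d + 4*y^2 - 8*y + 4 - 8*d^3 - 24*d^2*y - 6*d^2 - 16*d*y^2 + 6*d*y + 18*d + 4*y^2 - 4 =-8*d^3 + d^2*(28 - 24*y) + d*(-16*y^2 + 44*y - 28) + 8*y^2 - 16*y + 8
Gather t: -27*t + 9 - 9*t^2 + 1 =-9*t^2 - 27*t + 10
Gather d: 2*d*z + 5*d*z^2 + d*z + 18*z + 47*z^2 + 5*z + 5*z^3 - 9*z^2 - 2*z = d*(5*z^2 + 3*z) + 5*z^3 + 38*z^2 + 21*z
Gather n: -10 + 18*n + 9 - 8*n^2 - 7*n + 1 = -8*n^2 + 11*n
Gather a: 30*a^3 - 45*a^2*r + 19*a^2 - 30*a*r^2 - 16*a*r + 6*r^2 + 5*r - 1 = 30*a^3 + a^2*(19 - 45*r) + a*(-30*r^2 - 16*r) + 6*r^2 + 5*r - 1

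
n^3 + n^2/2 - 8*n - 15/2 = (n - 3)*(n + 1)*(n + 5/2)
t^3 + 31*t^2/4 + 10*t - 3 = (t - 1/4)*(t + 2)*(t + 6)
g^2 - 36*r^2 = (g - 6*r)*(g + 6*r)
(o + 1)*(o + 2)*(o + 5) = o^3 + 8*o^2 + 17*o + 10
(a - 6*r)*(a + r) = a^2 - 5*a*r - 6*r^2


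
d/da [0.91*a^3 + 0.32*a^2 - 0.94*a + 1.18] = 2.73*a^2 + 0.64*a - 0.94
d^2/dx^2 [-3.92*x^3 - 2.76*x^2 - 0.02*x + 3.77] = -23.52*x - 5.52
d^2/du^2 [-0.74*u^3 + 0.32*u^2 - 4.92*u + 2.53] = 0.64 - 4.44*u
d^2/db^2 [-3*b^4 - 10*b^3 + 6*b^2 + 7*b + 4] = -36*b^2 - 60*b + 12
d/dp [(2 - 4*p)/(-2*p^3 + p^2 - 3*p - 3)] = 2*(-8*p^3 + 8*p^2 - 2*p + 9)/(4*p^6 - 4*p^5 + 13*p^4 + 6*p^3 + 3*p^2 + 18*p + 9)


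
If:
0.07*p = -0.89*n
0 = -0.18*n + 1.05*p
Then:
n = 0.00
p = 0.00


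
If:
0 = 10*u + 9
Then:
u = -9/10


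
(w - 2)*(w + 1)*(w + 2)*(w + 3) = w^4 + 4*w^3 - w^2 - 16*w - 12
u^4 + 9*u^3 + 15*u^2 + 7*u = u*(u + 1)^2*(u + 7)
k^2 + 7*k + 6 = (k + 1)*(k + 6)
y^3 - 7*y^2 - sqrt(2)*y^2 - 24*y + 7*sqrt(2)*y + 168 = (y - 7)*(y - 4*sqrt(2))*(y + 3*sqrt(2))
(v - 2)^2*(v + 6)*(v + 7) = v^4 + 9*v^3 - 6*v^2 - 116*v + 168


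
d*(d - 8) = d^2 - 8*d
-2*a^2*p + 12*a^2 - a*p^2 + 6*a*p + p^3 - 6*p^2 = (-2*a + p)*(a + p)*(p - 6)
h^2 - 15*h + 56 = (h - 8)*(h - 7)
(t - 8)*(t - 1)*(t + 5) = t^3 - 4*t^2 - 37*t + 40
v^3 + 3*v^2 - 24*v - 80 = (v - 5)*(v + 4)^2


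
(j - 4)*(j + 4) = j^2 - 16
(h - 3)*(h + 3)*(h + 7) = h^3 + 7*h^2 - 9*h - 63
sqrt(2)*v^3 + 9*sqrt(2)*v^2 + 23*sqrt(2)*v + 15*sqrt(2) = (v + 3)*(v + 5)*(sqrt(2)*v + sqrt(2))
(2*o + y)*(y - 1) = 2*o*y - 2*o + y^2 - y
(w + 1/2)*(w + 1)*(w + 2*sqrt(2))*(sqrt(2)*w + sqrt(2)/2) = sqrt(2)*w^4 + 2*sqrt(2)*w^3 + 4*w^3 + 5*sqrt(2)*w^2/4 + 8*w^2 + sqrt(2)*w/4 + 5*w + 1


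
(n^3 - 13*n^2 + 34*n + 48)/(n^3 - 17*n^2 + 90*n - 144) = (n + 1)/(n - 3)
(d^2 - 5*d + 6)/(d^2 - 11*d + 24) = (d - 2)/(d - 8)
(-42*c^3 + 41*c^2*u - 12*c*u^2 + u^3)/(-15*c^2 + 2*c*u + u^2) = (14*c^2 - 9*c*u + u^2)/(5*c + u)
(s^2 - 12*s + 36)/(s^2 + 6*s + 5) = (s^2 - 12*s + 36)/(s^2 + 6*s + 5)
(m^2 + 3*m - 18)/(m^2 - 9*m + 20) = (m^2 + 3*m - 18)/(m^2 - 9*m + 20)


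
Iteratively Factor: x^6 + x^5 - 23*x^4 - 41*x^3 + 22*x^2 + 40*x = (x + 1)*(x^5 - 23*x^3 - 18*x^2 + 40*x) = x*(x + 1)*(x^4 - 23*x^2 - 18*x + 40) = x*(x - 5)*(x + 1)*(x^3 + 5*x^2 + 2*x - 8) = x*(x - 5)*(x + 1)*(x + 4)*(x^2 + x - 2) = x*(x - 5)*(x - 1)*(x + 1)*(x + 4)*(x + 2)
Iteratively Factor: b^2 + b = (b + 1)*(b)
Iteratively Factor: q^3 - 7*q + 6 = (q + 3)*(q^2 - 3*q + 2) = (q - 2)*(q + 3)*(q - 1)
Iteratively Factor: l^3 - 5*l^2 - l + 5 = (l + 1)*(l^2 - 6*l + 5) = (l - 5)*(l + 1)*(l - 1)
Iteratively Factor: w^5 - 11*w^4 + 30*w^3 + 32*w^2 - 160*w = (w - 4)*(w^4 - 7*w^3 + 2*w^2 + 40*w) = (w - 4)^2*(w^3 - 3*w^2 - 10*w) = (w - 5)*(w - 4)^2*(w^2 + 2*w) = w*(w - 5)*(w - 4)^2*(w + 2)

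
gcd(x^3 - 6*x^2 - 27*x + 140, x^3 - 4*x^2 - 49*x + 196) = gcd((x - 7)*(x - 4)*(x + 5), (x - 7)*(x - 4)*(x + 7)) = x^2 - 11*x + 28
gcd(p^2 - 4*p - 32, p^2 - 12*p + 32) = p - 8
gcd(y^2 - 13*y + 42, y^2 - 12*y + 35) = y - 7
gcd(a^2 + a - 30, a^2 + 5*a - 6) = a + 6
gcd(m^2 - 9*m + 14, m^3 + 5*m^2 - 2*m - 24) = m - 2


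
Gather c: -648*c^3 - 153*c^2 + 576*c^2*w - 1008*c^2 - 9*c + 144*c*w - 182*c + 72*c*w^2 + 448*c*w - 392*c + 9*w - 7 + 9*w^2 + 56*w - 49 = -648*c^3 + c^2*(576*w - 1161) + c*(72*w^2 + 592*w - 583) + 9*w^2 + 65*w - 56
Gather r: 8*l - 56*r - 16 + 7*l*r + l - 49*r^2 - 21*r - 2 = 9*l - 49*r^2 + r*(7*l - 77) - 18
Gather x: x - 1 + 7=x + 6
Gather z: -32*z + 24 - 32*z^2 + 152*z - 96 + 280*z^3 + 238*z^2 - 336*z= 280*z^3 + 206*z^2 - 216*z - 72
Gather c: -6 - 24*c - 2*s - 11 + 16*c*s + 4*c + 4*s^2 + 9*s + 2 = c*(16*s - 20) + 4*s^2 + 7*s - 15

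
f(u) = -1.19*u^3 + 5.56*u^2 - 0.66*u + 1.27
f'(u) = -3.57*u^2 + 11.12*u - 0.66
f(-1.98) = 33.61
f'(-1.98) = -36.67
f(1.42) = 8.14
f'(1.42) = 7.93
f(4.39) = 4.85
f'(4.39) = -20.64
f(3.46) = 16.26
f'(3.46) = -4.92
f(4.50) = 2.45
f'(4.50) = -22.91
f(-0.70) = 4.86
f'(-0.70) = -10.19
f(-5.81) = 426.17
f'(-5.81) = -185.78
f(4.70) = -2.56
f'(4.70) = -27.26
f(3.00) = 17.20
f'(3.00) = 0.57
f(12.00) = -1262.33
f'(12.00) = -381.30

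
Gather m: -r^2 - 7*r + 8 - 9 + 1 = -r^2 - 7*r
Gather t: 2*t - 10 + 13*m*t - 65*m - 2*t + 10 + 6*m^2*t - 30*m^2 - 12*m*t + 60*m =-30*m^2 - 5*m + t*(6*m^2 + m)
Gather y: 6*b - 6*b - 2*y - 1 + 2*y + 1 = 0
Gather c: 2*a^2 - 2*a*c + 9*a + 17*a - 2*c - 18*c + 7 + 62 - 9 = 2*a^2 + 26*a + c*(-2*a - 20) + 60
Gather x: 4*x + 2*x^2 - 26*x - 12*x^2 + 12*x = -10*x^2 - 10*x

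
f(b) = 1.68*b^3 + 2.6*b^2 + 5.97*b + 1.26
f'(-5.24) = 117.11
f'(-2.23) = 19.44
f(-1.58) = -8.31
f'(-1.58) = 10.34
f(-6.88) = -463.85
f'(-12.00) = 669.33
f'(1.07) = 17.30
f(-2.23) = -17.75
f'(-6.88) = 208.76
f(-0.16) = 0.36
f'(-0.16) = 5.27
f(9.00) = 1490.31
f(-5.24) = -200.35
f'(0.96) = 15.61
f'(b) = 5.04*b^2 + 5.2*b + 5.97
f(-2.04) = -14.36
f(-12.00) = -2599.02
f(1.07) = 12.68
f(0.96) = 10.87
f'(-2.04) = 16.34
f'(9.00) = 461.01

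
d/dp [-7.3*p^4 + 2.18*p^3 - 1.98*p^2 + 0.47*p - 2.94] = -29.2*p^3 + 6.54*p^2 - 3.96*p + 0.47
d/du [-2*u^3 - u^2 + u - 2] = -6*u^2 - 2*u + 1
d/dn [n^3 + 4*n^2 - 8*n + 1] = 3*n^2 + 8*n - 8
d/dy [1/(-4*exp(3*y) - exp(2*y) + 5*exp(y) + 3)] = (12*exp(2*y) + 2*exp(y) - 5)*exp(y)/(4*exp(3*y) + exp(2*y) - 5*exp(y) - 3)^2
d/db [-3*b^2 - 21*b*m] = -6*b - 21*m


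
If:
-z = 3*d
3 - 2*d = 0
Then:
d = 3/2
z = -9/2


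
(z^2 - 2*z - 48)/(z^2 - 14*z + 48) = (z + 6)/(z - 6)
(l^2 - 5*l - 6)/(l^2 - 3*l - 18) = (l + 1)/(l + 3)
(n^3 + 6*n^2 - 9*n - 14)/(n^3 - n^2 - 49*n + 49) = (n^2 - n - 2)/(n^2 - 8*n + 7)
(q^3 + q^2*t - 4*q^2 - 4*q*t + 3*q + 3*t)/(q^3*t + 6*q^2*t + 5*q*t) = (q^3 + q^2*t - 4*q^2 - 4*q*t + 3*q + 3*t)/(q*t*(q^2 + 6*q + 5))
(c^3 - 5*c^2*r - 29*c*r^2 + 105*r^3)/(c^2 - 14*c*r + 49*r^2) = (-c^2 - 2*c*r + 15*r^2)/(-c + 7*r)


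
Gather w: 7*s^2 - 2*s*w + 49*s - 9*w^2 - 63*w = 7*s^2 + 49*s - 9*w^2 + w*(-2*s - 63)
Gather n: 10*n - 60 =10*n - 60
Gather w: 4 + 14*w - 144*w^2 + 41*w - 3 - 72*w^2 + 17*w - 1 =-216*w^2 + 72*w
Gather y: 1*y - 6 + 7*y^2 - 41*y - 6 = 7*y^2 - 40*y - 12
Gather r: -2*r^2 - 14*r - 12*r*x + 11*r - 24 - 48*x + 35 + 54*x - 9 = -2*r^2 + r*(-12*x - 3) + 6*x + 2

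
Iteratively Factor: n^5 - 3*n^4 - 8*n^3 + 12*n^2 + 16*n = (n + 1)*(n^4 - 4*n^3 - 4*n^2 + 16*n) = (n + 1)*(n + 2)*(n^3 - 6*n^2 + 8*n) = n*(n + 1)*(n + 2)*(n^2 - 6*n + 8) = n*(n - 4)*(n + 1)*(n + 2)*(n - 2)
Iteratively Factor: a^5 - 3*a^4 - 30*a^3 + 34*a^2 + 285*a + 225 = (a + 1)*(a^4 - 4*a^3 - 26*a^2 + 60*a + 225) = (a + 1)*(a + 3)*(a^3 - 7*a^2 - 5*a + 75) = (a - 5)*(a + 1)*(a + 3)*(a^2 - 2*a - 15) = (a - 5)^2*(a + 1)*(a + 3)*(a + 3)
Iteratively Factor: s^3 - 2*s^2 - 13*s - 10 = (s + 2)*(s^2 - 4*s - 5) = (s - 5)*(s + 2)*(s + 1)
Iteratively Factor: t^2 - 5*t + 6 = (t - 3)*(t - 2)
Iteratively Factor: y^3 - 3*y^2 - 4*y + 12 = (y - 2)*(y^2 - y - 6) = (y - 2)*(y + 2)*(y - 3)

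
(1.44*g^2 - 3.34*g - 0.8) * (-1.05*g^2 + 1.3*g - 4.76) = -1.512*g^4 + 5.379*g^3 - 10.3564*g^2 + 14.8584*g + 3.808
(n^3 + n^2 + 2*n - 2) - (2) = n^3 + n^2 + 2*n - 4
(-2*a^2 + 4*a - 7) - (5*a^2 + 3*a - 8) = -7*a^2 + a + 1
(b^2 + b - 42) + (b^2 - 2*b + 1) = 2*b^2 - b - 41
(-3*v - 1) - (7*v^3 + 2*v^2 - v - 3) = -7*v^3 - 2*v^2 - 2*v + 2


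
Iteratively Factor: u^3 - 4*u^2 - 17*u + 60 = (u - 5)*(u^2 + u - 12) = (u - 5)*(u - 3)*(u + 4)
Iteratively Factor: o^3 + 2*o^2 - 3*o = (o - 1)*(o^2 + 3*o) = o*(o - 1)*(o + 3)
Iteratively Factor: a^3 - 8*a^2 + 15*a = (a - 5)*(a^2 - 3*a) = a*(a - 5)*(a - 3)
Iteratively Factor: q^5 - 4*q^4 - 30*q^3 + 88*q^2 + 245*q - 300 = (q + 3)*(q^4 - 7*q^3 - 9*q^2 + 115*q - 100) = (q - 5)*(q + 3)*(q^3 - 2*q^2 - 19*q + 20) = (q - 5)*(q + 3)*(q + 4)*(q^2 - 6*q + 5) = (q - 5)*(q - 1)*(q + 3)*(q + 4)*(q - 5)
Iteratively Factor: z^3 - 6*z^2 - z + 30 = (z + 2)*(z^2 - 8*z + 15) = (z - 3)*(z + 2)*(z - 5)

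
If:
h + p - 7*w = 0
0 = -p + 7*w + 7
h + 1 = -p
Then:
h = -7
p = 6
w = -1/7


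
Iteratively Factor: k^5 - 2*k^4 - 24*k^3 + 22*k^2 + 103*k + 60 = (k + 4)*(k^4 - 6*k^3 + 22*k + 15) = (k - 5)*(k + 4)*(k^3 - k^2 - 5*k - 3) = (k - 5)*(k + 1)*(k + 4)*(k^2 - 2*k - 3) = (k - 5)*(k + 1)^2*(k + 4)*(k - 3)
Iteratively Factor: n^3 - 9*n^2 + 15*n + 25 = (n + 1)*(n^2 - 10*n + 25) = (n - 5)*(n + 1)*(n - 5)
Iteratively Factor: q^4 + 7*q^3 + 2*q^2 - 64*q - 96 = (q + 4)*(q^3 + 3*q^2 - 10*q - 24) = (q + 2)*(q + 4)*(q^2 + q - 12) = (q + 2)*(q + 4)^2*(q - 3)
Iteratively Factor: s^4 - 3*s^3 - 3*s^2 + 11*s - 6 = (s - 1)*(s^3 - 2*s^2 - 5*s + 6) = (s - 1)^2*(s^2 - s - 6) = (s - 1)^2*(s + 2)*(s - 3)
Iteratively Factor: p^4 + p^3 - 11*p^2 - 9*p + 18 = (p + 2)*(p^3 - p^2 - 9*p + 9) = (p - 1)*(p + 2)*(p^2 - 9) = (p - 1)*(p + 2)*(p + 3)*(p - 3)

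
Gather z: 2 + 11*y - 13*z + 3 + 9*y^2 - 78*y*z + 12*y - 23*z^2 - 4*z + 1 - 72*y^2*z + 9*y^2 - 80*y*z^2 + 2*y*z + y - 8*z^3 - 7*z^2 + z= 18*y^2 + 24*y - 8*z^3 + z^2*(-80*y - 30) + z*(-72*y^2 - 76*y - 16) + 6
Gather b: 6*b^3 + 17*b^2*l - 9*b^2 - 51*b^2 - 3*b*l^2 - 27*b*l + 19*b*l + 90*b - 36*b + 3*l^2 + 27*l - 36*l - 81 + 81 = 6*b^3 + b^2*(17*l - 60) + b*(-3*l^2 - 8*l + 54) + 3*l^2 - 9*l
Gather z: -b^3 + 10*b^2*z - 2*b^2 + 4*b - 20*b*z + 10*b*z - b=-b^3 - 2*b^2 + 3*b + z*(10*b^2 - 10*b)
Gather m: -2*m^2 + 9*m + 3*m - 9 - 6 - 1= -2*m^2 + 12*m - 16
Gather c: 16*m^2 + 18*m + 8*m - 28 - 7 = 16*m^2 + 26*m - 35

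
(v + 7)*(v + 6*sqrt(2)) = v^2 + 7*v + 6*sqrt(2)*v + 42*sqrt(2)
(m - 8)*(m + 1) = m^2 - 7*m - 8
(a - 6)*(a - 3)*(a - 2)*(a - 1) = a^4 - 12*a^3 + 47*a^2 - 72*a + 36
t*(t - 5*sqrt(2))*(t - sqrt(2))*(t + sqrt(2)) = t^4 - 5*sqrt(2)*t^3 - 2*t^2 + 10*sqrt(2)*t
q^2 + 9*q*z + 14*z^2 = (q + 2*z)*(q + 7*z)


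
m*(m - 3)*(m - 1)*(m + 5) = m^4 + m^3 - 17*m^2 + 15*m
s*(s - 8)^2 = s^3 - 16*s^2 + 64*s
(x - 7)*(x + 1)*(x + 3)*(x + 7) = x^4 + 4*x^3 - 46*x^2 - 196*x - 147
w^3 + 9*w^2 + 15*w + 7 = (w + 1)^2*(w + 7)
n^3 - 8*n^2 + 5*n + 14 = (n - 7)*(n - 2)*(n + 1)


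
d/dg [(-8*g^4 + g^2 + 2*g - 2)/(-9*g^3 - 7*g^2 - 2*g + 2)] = g*(72*g^5 + 112*g^4 + 57*g^3 - 28*g^2 - 42*g - 24)/(81*g^6 + 126*g^5 + 85*g^4 - 8*g^3 - 24*g^2 - 8*g + 4)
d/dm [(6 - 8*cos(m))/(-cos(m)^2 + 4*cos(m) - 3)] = 4*(2*cos(m) - 3)*sin(m)*cos(m)/((cos(m) - 3)^2*(cos(m) - 1)^2)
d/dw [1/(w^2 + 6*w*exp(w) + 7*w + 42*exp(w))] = (-6*w*exp(w) - 2*w - 48*exp(w) - 7)/(w^2 + 6*w*exp(w) + 7*w + 42*exp(w))^2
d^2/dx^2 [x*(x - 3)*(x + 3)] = 6*x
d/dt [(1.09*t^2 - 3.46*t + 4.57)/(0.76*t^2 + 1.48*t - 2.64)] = (4.2428*t^2 - 12.7016*t + 2.3708)/(0.5776*t^4 + 2.2496*t^3 - 1.8224*t^2 - 7.8144*t + 6.9696)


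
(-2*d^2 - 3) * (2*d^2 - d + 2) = -4*d^4 + 2*d^3 - 10*d^2 + 3*d - 6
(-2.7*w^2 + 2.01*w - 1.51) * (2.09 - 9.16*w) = 24.732*w^3 - 24.0546*w^2 + 18.0325*w - 3.1559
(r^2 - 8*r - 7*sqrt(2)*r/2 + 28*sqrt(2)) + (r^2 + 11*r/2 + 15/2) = 2*r^2 - 7*sqrt(2)*r/2 - 5*r/2 + 15/2 + 28*sqrt(2)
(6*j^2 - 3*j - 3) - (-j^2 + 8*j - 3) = 7*j^2 - 11*j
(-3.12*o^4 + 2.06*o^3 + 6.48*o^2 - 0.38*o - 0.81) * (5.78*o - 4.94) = -18.0336*o^5 + 27.3196*o^4 + 27.278*o^3 - 34.2076*o^2 - 2.8046*o + 4.0014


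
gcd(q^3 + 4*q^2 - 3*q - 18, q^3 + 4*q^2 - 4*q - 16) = q - 2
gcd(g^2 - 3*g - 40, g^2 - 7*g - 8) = g - 8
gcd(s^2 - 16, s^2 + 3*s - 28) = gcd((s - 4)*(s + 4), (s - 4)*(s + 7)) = s - 4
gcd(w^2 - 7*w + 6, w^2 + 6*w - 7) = w - 1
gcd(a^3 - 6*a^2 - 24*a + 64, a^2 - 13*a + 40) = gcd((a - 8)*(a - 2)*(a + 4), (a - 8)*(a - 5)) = a - 8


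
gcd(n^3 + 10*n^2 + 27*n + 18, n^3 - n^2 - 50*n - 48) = n^2 + 7*n + 6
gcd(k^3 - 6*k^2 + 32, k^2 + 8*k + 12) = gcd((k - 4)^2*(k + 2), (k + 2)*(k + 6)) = k + 2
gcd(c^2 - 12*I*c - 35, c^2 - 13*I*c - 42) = c - 7*I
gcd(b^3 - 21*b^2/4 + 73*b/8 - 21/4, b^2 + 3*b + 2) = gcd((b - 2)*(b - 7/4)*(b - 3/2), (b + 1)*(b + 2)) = 1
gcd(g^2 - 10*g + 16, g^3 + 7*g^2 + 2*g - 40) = g - 2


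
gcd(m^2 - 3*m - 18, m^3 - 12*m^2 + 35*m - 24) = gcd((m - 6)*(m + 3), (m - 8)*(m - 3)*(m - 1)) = 1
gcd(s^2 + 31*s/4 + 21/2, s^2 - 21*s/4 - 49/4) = s + 7/4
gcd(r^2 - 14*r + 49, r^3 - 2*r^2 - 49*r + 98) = r - 7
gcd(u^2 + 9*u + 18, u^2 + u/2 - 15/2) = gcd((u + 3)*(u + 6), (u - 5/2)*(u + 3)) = u + 3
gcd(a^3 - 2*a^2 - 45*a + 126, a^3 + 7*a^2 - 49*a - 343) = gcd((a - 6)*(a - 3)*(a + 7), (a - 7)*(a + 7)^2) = a + 7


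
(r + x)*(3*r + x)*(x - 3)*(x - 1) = 3*r^2*x^2 - 12*r^2*x + 9*r^2 + 4*r*x^3 - 16*r*x^2 + 12*r*x + x^4 - 4*x^3 + 3*x^2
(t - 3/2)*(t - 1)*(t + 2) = t^3 - t^2/2 - 7*t/2 + 3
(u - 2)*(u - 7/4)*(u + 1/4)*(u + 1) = u^4 - 5*u^3/2 - 15*u^2/16 + 55*u/16 + 7/8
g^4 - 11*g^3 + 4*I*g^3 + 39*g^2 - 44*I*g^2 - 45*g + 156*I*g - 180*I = (g - 5)*(g - 3)^2*(g + 4*I)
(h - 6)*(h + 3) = h^2 - 3*h - 18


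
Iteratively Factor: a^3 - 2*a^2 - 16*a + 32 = (a + 4)*(a^2 - 6*a + 8) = (a - 4)*(a + 4)*(a - 2)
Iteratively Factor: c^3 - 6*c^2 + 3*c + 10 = (c - 2)*(c^2 - 4*c - 5) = (c - 2)*(c + 1)*(c - 5)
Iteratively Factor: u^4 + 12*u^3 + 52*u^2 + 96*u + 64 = (u + 4)*(u^3 + 8*u^2 + 20*u + 16) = (u + 2)*(u + 4)*(u^2 + 6*u + 8) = (u + 2)^2*(u + 4)*(u + 4)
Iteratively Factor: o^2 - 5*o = (o)*(o - 5)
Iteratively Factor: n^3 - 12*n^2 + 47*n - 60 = (n - 3)*(n^2 - 9*n + 20) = (n - 4)*(n - 3)*(n - 5)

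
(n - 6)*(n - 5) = n^2 - 11*n + 30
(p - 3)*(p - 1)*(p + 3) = p^3 - p^2 - 9*p + 9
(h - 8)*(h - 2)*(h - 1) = h^3 - 11*h^2 + 26*h - 16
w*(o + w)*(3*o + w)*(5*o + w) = 15*o^3*w + 23*o^2*w^2 + 9*o*w^3 + w^4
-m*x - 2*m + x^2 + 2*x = (-m + x)*(x + 2)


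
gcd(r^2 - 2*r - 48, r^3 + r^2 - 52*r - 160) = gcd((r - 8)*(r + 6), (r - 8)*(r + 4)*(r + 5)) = r - 8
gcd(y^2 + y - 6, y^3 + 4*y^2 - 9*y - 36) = y + 3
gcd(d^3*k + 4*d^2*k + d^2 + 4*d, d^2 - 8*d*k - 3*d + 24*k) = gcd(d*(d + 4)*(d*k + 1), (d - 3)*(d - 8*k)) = 1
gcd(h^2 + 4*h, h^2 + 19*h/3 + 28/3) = h + 4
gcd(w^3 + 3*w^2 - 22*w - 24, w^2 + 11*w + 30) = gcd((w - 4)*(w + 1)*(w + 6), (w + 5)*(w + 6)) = w + 6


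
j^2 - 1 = (j - 1)*(j + 1)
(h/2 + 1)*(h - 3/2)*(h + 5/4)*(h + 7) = h^4/2 + 35*h^3/8 + 79*h^2/16 - 163*h/16 - 105/8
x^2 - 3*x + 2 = (x - 2)*(x - 1)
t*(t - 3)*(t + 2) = t^3 - t^2 - 6*t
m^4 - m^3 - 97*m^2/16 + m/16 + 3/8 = (m - 3)*(m - 1/4)*(m + 1/4)*(m + 2)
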